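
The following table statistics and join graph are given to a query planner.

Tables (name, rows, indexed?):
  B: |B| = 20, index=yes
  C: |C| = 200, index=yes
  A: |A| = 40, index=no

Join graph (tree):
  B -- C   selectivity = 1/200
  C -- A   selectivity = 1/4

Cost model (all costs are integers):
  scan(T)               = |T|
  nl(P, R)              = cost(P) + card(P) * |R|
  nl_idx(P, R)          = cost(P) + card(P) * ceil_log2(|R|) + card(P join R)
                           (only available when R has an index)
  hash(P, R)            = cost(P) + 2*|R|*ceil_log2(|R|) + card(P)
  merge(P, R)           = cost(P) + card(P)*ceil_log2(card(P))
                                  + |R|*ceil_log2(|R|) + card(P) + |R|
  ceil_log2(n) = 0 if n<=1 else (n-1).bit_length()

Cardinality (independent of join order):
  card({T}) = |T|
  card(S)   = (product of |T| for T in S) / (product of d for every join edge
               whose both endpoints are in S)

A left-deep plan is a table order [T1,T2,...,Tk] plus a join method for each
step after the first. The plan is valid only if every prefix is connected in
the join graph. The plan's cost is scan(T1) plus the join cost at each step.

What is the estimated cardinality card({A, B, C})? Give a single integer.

200

Tables in S: A(40), B(20), C(200)
Edges inside S: B-C(d=200), C-A(d=4)
numerator = 40 * 20 * 200 = 160000
denominator = 200 * 4 = 800
card(S) = 160000 / 800 = 200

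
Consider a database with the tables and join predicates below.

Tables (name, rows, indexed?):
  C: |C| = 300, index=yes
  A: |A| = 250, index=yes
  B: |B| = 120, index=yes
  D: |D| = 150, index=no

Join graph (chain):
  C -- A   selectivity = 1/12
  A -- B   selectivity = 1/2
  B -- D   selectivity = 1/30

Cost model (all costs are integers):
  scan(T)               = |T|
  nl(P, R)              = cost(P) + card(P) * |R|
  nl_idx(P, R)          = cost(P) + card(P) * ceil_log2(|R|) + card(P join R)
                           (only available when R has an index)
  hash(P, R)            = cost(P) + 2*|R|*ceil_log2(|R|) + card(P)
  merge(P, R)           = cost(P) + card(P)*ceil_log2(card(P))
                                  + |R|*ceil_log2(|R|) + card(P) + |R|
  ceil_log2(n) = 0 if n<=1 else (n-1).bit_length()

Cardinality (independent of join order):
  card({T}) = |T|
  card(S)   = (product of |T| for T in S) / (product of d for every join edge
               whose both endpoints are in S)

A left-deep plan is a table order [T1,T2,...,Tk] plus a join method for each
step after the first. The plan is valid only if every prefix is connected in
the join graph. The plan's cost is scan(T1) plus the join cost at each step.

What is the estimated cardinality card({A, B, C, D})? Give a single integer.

1875000

Tables in S: A(250), B(120), C(300), D(150)
Edges inside S: C-A(d=12), A-B(d=2), B-D(d=30)
numerator = 250 * 120 * 300 * 150 = 1350000000
denominator = 12 * 2 * 30 = 720
card(S) = 1350000000 / 720 = 1875000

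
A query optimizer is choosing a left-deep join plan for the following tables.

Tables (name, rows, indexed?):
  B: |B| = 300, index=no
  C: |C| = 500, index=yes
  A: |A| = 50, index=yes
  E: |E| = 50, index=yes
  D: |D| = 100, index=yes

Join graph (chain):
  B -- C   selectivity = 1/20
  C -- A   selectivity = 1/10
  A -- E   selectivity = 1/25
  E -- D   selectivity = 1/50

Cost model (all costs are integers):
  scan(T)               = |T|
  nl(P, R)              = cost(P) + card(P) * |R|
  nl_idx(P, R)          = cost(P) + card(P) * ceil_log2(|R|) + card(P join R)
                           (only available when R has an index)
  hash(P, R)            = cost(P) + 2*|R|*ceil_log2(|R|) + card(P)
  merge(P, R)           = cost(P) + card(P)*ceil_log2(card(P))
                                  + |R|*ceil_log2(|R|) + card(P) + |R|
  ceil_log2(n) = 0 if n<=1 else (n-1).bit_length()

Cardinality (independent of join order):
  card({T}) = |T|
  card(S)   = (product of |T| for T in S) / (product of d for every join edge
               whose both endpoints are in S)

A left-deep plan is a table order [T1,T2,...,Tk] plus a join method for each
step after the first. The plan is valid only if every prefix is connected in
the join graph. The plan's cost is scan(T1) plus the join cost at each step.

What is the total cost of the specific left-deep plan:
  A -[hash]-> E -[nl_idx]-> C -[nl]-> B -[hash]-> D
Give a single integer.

1583000

step 1: scan A: cost=50, card=50
step 2: join E via hash
    card(P join E) = 50*50/(25) = 100
    cost = 50 + 2*50*6 + 50 = 700
step 3: join C via nl_idx
    card(P join C) = 100*500/(10) = 5000
    cost = 700 + 100*9 + 5000 = 6600
step 4: join B via nl
    card(P join B) = 5000*300/(20) = 75000
    cost = 6600 + 5000*300 = 1506600
step 5: join D via hash
    card(P join D) = 75000*100/(50) = 150000
    cost = 1506600 + 2*100*7 + 75000 = 1583000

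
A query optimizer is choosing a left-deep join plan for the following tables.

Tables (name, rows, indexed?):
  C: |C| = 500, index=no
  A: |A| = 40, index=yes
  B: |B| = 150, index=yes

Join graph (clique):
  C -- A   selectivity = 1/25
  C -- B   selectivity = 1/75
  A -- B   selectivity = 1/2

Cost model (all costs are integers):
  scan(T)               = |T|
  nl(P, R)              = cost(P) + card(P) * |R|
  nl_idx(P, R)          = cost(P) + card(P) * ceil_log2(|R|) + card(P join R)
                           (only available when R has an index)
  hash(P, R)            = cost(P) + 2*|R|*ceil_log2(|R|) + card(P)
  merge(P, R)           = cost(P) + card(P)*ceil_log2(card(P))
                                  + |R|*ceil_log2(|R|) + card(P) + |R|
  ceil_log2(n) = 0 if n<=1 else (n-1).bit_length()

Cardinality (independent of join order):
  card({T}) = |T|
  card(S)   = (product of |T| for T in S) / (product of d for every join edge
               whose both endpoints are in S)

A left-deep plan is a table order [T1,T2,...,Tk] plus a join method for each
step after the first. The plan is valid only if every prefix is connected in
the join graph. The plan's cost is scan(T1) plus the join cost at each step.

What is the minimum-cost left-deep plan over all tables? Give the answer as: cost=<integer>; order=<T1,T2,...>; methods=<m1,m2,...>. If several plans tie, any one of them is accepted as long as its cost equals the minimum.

cost=4680; order=C,A,B; methods=hash,hash

Selinger DP (subsets sized 1..n):
  {C}: scan cost=500, card=500
  {A}: scan cost=40, card=40
  {B}: scan cost=150, card=150
  {AC}: card=800; try (A,hash)→1480, (A,nl_idx)→4300, (C,merge)→5320, (A,merge)→5780, (C,hash)→9080, (C,nl)→20040 …(+1); best=1480 via (A,hash)
  {BC}: card=1000; try (B,hash)→3400, (B,nl_idx)→5500, (C,merge)→6500, (B,merge)→6850, (C,hash)→9300, (C,nl)→75150 …(+1); best=3400 via (B,hash)
  {AB}: card=3000; try (A,hash)→780, (B,merge)→1670, (A,merge)→1780, (B,hash)→2480, (B,nl_idx)→3360, (A,nl_idx)→4050 …(+2); best=780 via (A,hash)
  {ABC}: card=800; try (B,hash)→4680, (A,hash)→4880, (B,nl_idx)→8680, (A,nl_idx)→10200, (B,merge)→11630, (C,hash)→12780 …(+5); best=4680 via (B,hash)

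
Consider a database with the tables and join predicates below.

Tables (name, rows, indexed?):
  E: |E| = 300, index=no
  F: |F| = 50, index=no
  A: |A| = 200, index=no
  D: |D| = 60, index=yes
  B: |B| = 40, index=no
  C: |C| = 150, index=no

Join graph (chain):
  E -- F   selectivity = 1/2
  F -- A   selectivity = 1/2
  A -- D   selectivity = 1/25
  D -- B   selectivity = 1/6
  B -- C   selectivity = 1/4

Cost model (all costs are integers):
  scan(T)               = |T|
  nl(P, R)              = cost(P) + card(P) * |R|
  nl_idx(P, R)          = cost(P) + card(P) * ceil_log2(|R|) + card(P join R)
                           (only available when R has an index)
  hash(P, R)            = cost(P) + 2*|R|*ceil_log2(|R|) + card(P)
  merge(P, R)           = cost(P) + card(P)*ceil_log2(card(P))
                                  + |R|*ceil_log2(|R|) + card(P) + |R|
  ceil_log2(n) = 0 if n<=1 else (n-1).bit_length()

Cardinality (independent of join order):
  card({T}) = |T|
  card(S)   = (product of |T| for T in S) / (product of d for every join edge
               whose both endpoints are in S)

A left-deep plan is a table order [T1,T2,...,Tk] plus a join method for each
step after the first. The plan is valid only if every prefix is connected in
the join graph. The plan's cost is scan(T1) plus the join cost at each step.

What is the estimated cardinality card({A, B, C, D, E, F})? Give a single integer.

Tables in S: A(200), B(40), C(150), D(60), E(300), F(50)
Edges inside S: E-F(d=2), F-A(d=2), A-D(d=25), D-B(d=6), B-C(d=4)
numerator = 200 * 40 * 150 * 60 * 300 * 50 = 1080000000000
denominator = 2 * 2 * 25 * 6 * 4 = 2400
card(S) = 1080000000000 / 2400 = 450000000

450000000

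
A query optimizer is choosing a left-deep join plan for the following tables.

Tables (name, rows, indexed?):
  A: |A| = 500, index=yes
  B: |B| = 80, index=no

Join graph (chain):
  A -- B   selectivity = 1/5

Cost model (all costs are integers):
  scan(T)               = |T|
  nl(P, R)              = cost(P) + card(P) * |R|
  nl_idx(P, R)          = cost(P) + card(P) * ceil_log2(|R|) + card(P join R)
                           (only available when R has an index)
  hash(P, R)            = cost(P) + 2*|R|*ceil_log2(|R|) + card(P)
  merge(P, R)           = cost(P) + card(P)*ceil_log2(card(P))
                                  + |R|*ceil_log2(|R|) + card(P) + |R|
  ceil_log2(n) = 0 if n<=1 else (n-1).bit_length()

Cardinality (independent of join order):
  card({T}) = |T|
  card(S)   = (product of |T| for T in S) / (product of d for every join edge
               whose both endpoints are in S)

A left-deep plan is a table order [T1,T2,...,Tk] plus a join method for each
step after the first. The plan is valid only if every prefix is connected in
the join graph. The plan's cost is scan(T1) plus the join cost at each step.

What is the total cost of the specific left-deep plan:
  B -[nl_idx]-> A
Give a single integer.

step 1: scan B: cost=80, card=80
step 2: join A via nl_idx
    card(P join A) = 80*500/(5) = 8000
    cost = 80 + 80*9 + 8000 = 8800

8800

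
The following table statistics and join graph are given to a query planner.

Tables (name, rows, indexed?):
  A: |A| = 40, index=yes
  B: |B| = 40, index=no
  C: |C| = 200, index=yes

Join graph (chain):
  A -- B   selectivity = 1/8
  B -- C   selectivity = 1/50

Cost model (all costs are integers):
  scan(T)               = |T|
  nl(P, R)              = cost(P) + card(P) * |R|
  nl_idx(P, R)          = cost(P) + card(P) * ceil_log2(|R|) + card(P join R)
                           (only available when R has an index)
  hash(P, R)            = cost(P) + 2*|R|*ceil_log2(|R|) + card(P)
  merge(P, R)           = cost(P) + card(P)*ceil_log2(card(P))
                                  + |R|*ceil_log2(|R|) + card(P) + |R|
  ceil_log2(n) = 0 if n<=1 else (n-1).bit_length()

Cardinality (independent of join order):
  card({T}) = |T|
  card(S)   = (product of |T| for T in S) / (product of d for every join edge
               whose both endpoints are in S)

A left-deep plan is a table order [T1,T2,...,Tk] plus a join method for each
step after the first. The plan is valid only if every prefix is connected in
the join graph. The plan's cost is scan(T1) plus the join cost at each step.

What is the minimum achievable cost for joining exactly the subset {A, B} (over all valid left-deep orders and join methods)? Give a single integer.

480

Selinger DP over subsets of {A,B}:
  {A}: scan cost=40, card=40
  {B}: scan cost=40, card=40
  {AB}: card=200; try (A,nl_idx)→480, (B,hash)→560, (A,hash)→560, (B,merge)→600, (A,merge)→600, (B,nl)→1640 …(+1); best=480 via (A,nl_idx)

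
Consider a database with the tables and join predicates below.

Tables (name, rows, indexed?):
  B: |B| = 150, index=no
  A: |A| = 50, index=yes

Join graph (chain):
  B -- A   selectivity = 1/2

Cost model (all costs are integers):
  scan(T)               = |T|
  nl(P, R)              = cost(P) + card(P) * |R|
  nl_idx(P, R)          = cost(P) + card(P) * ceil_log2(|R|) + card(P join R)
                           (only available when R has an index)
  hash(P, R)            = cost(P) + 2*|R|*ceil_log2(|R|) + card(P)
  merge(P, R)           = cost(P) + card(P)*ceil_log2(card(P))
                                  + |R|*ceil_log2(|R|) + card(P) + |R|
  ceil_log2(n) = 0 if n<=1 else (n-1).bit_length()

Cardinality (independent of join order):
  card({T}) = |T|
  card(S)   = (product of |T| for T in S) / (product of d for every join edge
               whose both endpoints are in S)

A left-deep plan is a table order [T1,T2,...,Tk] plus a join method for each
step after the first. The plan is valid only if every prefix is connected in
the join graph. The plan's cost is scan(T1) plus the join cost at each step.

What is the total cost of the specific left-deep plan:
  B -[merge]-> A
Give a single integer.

1850

step 1: scan B: cost=150, card=150
step 2: join A via merge
    card(P join A) = 150*50/(2) = 3750
    cost = 150 + 150*8 + 50*6 + 150 + 50 = 1850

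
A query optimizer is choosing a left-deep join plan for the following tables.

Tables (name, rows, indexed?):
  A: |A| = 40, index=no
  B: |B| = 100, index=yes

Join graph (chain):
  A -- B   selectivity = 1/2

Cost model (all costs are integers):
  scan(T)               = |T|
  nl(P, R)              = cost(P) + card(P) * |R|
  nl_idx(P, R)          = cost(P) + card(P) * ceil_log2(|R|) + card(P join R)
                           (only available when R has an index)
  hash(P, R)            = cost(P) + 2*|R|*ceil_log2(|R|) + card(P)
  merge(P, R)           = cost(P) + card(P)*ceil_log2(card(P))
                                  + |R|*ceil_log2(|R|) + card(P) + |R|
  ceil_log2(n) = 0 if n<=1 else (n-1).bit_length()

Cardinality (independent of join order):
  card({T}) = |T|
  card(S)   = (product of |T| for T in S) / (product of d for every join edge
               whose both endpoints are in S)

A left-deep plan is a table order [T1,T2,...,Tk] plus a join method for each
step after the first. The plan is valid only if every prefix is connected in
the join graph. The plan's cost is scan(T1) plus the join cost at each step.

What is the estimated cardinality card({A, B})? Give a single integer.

Tables in S: A(40), B(100)
Edges inside S: A-B(d=2)
numerator = 40 * 100 = 4000
denominator = 2 = 2
card(S) = 4000 / 2 = 2000

2000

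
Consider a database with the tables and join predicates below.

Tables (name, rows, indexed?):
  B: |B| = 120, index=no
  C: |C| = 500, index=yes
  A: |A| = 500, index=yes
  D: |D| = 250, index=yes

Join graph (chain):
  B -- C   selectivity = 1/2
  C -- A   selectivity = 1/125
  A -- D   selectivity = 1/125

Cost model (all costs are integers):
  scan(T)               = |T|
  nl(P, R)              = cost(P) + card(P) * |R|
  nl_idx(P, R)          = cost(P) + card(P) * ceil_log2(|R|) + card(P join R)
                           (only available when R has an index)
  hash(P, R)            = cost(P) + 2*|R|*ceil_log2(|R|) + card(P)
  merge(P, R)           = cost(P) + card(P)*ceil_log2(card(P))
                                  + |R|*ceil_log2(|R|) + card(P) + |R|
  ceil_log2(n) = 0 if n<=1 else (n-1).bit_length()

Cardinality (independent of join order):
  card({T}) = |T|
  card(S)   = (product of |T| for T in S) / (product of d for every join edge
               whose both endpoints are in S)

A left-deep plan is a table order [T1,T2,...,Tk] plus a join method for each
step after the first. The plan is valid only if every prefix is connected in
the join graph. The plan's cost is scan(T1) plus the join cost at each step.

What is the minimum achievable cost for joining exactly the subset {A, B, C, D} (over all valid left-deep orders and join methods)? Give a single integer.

Selinger DP over subsets of {A,B,C,D}:
  {B}: scan cost=120, card=120
  {C}: scan cost=500, card=500
  {A}: scan cost=500, card=500
  {D}: scan cost=250, card=250
  {BC}: card=30000; try (B,hash)→2680, (C,merge)→6080, (B,merge)→6460, (C,hash)→9240, (C,nl_idx)→31200, (C,nl)→60120 …(+1); best=2680 via (B,hash)
  {AC}: card=2000; try (C,nl_idx)→7000, (A,nl_idx)→7000, (C,hash)→10000, (A,hash)→10000, (C,merge)→10500, (A,merge)→10500 …(+2); best=7000 via (C,nl_idx)
  {AD}: card=1000; try (A,nl_idx)→3500, (D,hash)→5000, (D,nl_idx)→5500, (A,merge)→7500, (D,merge)→7750, (A,hash)→9500 …(+2); best=3500 via (A,nl_idx)
  {ABC}: card=120000; try (B,hash)→10680, (B,merge)→31960, (A,hash)→41680, (B,nl)→247000, (A,nl_idx)→392680, (A,merge)→487680 …(+1); best=10680 via (B,hash)
  {ACD}: card=4000; try (D,hash)→13000, (C,hash)→13500, (C,nl_idx)→16500, (C,merge)→19500, (D,nl_idx)→27000, (D,merge)→33250 …(+2); best=13000 via (D,hash)
  {ABCD}: card=240000; try (B,hash)→18680, (B,merge)→65960, (D,hash)→134680, (B,nl)→493000, (D,nl_idx)→1210680, (D,merge)→2172930 …(+1); best=18680 via (B,hash)

18680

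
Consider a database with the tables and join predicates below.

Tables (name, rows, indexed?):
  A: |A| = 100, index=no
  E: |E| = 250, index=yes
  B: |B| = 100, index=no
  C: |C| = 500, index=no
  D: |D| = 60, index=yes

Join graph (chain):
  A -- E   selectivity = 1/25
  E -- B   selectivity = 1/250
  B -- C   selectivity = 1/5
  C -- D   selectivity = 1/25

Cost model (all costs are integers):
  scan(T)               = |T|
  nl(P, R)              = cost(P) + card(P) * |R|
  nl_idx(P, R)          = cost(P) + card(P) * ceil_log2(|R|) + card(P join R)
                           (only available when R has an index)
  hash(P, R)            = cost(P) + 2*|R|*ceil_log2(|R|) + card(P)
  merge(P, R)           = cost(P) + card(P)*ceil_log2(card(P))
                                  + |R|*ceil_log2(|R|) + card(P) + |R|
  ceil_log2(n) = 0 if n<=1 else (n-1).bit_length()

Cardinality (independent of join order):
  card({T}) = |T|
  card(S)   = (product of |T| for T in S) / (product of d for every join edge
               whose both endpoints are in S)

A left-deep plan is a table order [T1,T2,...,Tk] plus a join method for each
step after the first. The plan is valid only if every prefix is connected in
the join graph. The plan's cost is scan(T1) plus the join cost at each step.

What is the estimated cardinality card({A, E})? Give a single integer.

1000

Tables in S: A(100), E(250)
Edges inside S: A-E(d=25)
numerator = 100 * 250 = 25000
denominator = 25 = 25
card(S) = 25000 / 25 = 1000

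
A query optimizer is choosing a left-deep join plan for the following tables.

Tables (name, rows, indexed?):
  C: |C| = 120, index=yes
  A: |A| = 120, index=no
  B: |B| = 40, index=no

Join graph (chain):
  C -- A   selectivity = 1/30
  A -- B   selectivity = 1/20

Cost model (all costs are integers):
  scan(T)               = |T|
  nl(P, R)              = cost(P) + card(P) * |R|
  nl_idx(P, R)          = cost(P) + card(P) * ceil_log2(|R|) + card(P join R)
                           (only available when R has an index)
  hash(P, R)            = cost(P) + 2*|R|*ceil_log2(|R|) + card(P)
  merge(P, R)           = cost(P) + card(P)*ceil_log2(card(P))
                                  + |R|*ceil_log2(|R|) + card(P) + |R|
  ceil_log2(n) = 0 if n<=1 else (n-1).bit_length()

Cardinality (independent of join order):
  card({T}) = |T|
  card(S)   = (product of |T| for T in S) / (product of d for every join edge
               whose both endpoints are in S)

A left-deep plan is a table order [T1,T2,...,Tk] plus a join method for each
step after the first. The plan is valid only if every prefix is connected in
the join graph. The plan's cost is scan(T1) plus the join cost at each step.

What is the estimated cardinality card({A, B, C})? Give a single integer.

Tables in S: A(120), B(40), C(120)
Edges inside S: C-A(d=30), A-B(d=20)
numerator = 120 * 40 * 120 = 576000
denominator = 30 * 20 = 600
card(S) = 576000 / 600 = 960

960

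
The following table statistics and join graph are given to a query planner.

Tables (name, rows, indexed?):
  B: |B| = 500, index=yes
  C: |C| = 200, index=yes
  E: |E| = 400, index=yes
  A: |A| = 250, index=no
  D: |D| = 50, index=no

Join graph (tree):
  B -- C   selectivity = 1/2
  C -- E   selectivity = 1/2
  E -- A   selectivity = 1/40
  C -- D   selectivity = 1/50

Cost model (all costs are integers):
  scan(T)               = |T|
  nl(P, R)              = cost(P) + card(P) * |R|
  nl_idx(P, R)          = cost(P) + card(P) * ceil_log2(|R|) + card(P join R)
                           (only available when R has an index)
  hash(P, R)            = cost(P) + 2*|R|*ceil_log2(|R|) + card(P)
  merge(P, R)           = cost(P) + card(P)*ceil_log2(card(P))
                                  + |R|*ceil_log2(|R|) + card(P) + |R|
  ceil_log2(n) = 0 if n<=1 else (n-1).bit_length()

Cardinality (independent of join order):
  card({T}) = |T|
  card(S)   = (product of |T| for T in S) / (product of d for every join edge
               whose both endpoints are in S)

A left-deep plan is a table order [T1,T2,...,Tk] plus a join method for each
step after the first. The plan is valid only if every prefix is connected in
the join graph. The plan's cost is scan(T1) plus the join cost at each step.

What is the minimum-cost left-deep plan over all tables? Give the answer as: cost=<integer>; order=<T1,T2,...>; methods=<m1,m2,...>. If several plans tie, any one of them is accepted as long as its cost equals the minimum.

Selinger DP (subsets sized 1..n):
  {B}: scan cost=500, card=500
  {C}: scan cost=200, card=200
  {E}: scan cost=400, card=400
  {A}: scan cost=250, card=250
  {D}: scan cost=50, card=50
  {BC}: card=50000; try (C,hash)→4200, (B,merge)→7000, (C,merge)→7300, (B,hash)→9400, (B,nl_idx)→52000, (C,nl_idx)→54500 …(+2); best=4200 via (C,hash)
  {CE}: card=40000; try (C,hash)→4000, (E,merge)→6000, (C,merge)→6200, (E,hash)→7600, (E,nl_idx)→42000, (C,nl_idx)→43600 …(+2); best=4000 via (C,hash)
  {CD}: card=200; try (C,nl_idx)→650, (D,hash)→1000, (C,merge)→2200, (D,merge)→2350, (C,hash)→3300, (C,nl)→10050 …(+1); best=650 via (C,nl_idx)
  {AE}: card=2500; try (A,hash)→4800, (E,nl_idx)→5000, (E,merge)→6500, (A,merge)→6650, (E,hash)→7700, (E,nl)→100250 …(+1); best=4800 via (A,hash)
  {BCE}: card=10000000; try (B,hash)→53000, (E,hash)→61400, (B,merge)→689000, (E,merge)→858200, (B,nl_idx)→10364000, (E,nl_idx)→10454200 …(+2); best=53000 via (B,hash)
  {BCD}: card=50000; try (B,merge)→7450, (B,hash)→9850, (B,nl_idx)→52450, (D,hash)→54800, (B,nl)→100650, (D,merge)→854550 …(+1); best=7450 via (B,merge)
  {ACE}: card=250000; try (C,hash)→10500, (C,merge)→39100, (A,hash)→48000, (C,nl_idx)→274800, (C,nl)→504800, (A,merge)→686250 …(+1); best=10500 via (C,hash)
  {CDE}: card=40000; try (E,merge)→6450, (E,hash)→8050, (E,nl_idx)→42450, (D,hash)→44600, (E,nl)→80650, (D,merge)→684350 …(+1); best=6450 via (E,merge)
  {ABCE}: card=62500000; try (B,hash)→269500, (B,merge)→4765500, (A,hash)→10057000, (B,nl_idx)→64760500, (B,nl)→125010500, (A,merge)→250055250 …(+1); best=269500 via (B,hash)
  {BCDE}: card=10000000; try (B,hash)→55450, (E,hash)→64650, (B,merge)→691450, (E,merge)→861450, (D,hash)→10053600, (B,nl_idx)→10366450 …(+5); best=55450 via (B,hash)
  {ACDE}: card=250000; try (A,hash)→50450, (D,hash)→261100, (A,merge)→688700, (D,merge)→4760850, (A,nl)→10006450, (D,nl)→12510500; best=50450 via (A,hash)
  {ABCDE}: card=62500000; try (B,hash)→309450, (B,merge)→4805450, (A,hash)→10059450, (D,hash)→62770100, (B,nl_idx)→64800450, (B,nl)→125050450 …(+4); best=309450 via (B,hash)

cost=309450; order=D,C,E,A,B; methods=nl_idx,merge,hash,hash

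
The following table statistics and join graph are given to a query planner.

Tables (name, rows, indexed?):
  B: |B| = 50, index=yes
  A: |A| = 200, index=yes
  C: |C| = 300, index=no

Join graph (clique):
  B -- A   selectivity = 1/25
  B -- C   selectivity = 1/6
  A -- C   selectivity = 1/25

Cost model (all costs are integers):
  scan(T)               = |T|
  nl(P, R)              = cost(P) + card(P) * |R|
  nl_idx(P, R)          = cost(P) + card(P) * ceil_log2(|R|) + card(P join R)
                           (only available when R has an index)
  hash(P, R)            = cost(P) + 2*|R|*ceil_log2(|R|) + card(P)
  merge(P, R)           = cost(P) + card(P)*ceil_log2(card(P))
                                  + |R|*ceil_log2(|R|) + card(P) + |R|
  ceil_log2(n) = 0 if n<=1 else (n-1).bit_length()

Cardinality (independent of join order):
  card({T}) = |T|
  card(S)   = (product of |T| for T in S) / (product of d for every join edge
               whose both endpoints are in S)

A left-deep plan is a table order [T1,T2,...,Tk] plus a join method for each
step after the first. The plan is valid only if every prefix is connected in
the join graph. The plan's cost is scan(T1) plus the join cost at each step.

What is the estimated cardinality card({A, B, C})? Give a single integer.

Tables in S: A(200), B(50), C(300)
Edges inside S: B-A(d=25), B-C(d=6), A-C(d=25)
numerator = 200 * 50 * 300 = 3000000
denominator = 25 * 6 * 25 = 3750
card(S) = 3000000 / 3750 = 800

800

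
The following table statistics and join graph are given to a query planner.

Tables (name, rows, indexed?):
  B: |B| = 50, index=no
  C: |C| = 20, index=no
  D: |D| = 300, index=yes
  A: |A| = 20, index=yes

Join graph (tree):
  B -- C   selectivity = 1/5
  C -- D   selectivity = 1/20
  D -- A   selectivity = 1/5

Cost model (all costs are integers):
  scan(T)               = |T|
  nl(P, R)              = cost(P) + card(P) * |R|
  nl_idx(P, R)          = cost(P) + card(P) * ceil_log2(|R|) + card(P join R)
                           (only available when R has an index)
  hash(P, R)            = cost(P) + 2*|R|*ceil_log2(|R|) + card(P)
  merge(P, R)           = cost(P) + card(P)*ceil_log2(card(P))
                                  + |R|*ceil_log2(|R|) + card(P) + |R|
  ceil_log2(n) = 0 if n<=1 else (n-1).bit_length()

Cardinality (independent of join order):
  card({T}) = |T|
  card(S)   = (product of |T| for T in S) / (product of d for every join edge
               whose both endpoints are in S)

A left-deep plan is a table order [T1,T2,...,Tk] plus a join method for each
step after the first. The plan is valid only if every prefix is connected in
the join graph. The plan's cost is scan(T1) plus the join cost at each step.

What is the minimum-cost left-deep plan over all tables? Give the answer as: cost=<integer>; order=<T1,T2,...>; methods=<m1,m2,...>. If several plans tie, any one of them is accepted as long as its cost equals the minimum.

cost=2800; order=C,D,A,B; methods=nl_idx,hash,hash

Selinger DP (subsets sized 1..n):
  {B}: scan cost=50, card=50
  {C}: scan cost=20, card=20
  {D}: scan cost=300, card=300
  {A}: scan cost=20, card=20
  {BC}: card=200; try (C,hash)→300, (B,merge)→490, (C,merge)→520, (B,hash)→640, (B,nl)→1020, (C,nl)→1050; best=300 via (C,hash)
  {CD}: card=300; try (D,nl_idx)→500, (C,hash)→800, (D,merge)→3140, (C,merge)→3420, (D,hash)→5440, (D,nl)→6020 …(+1); best=500 via (D,nl_idx)
  {AD}: card=1200; try (A,hash)→800, (D,nl_idx)→1400, (A,nl_idx)→3000, (D,merge)→3140, (A,merge)→3420, (D,hash)→5440 …(+2); best=800 via (A,hash)
  {BCD}: card=3000; try (B,hash)→1400, (B,merge)→3850, (D,merge)→5100, (D,nl_idx)→5100, (D,hash)→5900, (B,nl)→15500 …(+1); best=1400 via (B,hash)
  {ACD}: card=1200; try (A,hash)→1000, (C,hash)→2200, (A,nl_idx)→3200, (A,merge)→3620, (A,nl)→6500, (C,merge)→15320 …(+1); best=1000 via (A,hash)
  {ABCD}: card=12000; try (B,hash)→2800, (A,hash)→4600, (B,merge)→15750, (A,nl_idx)→28400, (A,merge)→40520, (B,nl)→61000 …(+1); best=2800 via (B,hash)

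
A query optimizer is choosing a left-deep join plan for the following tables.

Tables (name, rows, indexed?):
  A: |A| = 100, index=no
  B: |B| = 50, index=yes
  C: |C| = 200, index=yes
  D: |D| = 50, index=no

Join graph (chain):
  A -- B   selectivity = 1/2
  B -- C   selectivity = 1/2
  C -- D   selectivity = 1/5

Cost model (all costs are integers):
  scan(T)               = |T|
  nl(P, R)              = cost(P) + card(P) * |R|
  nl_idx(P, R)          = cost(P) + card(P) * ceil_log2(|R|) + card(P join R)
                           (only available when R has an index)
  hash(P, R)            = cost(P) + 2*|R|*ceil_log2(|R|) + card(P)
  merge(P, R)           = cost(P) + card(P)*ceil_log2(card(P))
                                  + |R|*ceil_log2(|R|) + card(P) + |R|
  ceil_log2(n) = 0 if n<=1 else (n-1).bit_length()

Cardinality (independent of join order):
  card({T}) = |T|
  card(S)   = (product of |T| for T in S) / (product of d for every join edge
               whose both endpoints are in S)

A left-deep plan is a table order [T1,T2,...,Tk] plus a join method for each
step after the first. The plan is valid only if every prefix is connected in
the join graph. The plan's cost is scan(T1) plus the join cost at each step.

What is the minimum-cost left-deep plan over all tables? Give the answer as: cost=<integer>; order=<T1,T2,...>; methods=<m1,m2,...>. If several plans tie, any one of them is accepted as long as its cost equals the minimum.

cost=55000; order=C,D,B,A; methods=hash,hash,hash

Selinger DP (subsets sized 1..n):
  {A}: scan cost=100, card=100
  {B}: scan cost=50, card=50
  {C}: scan cost=200, card=200
  {D}: scan cost=50, card=50
  {AB}: card=2500; try (B,hash)→800, (A,merge)→1200, (B,merge)→1250, (A,hash)→1500, (B,nl_idx)→3200, (A,nl)→5050 …(+1); best=800 via (B,hash)
  {BC}: card=5000; try (B,hash)→1000, (C,merge)→2200, (B,merge)→2350, (C,hash)→3300, (C,nl_idx)→5450, (B,nl_idx)→6400 …(+2); best=1000 via (B,hash)
  {CD}: card=2000; try (D,hash)→1000, (C,merge)→2200, (D,merge)→2350, (C,nl_idx)→2450, (C,hash)→3300, (C,nl)→10050 …(+1); best=1000 via (D,hash)
  {ABC}: card=250000; try (C,hash)→6500, (A,hash)→7400, (C,merge)→35100, (A,merge)→71800, (C,nl_idx)→270800, (C,nl)→500800 …(+1); best=6500 via (C,hash)
  {BCD}: card=50000; try (B,hash)→3600, (D,hash)→6600, (B,merge)→25350, (B,nl_idx)→63000, (D,merge)→71350, (B,nl)→101000 …(+1); best=3600 via (B,hash)
  {ABCD}: card=2500000; try (A,hash)→55000, (D,hash)→257100, (A,merge)→854400, (D,merge)→4756850, (A,nl)→5003600, (D,nl)→12506500; best=55000 via (A,hash)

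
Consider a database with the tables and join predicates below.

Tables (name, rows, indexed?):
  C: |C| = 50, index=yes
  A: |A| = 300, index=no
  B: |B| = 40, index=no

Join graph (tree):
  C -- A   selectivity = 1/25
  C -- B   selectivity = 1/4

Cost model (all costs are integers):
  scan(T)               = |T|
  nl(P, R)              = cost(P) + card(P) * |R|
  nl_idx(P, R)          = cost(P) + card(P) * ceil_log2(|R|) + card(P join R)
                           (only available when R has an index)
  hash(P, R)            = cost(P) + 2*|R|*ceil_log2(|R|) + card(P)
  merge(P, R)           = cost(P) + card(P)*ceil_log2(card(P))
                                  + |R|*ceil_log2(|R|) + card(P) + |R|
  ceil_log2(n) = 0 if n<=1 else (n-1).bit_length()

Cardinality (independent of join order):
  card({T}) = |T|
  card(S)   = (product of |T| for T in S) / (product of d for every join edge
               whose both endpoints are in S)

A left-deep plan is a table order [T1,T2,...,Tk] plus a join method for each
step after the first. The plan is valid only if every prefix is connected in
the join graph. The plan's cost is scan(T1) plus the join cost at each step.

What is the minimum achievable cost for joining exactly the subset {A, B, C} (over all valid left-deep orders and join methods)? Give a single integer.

Selinger DP over subsets of {A,B,C}:
  {C}: scan cost=50, card=50
  {A}: scan cost=300, card=300
  {B}: scan cost=40, card=40
  {AC}: card=600; try (C,hash)→1200, (C,nl_idx)→2700, (A,merge)→3400, (C,merge)→3650, (A,hash)→5500, (A,nl)→15050 …(+1); best=1200 via (C,hash)
  {BC}: card=500; try (B,hash)→580, (C,merge)→670, (C,hash)→680, (B,merge)→680, (C,nl_idx)→780, (C,nl)→2040 …(+1); best=580 via (B,hash)
  {ABC}: card=6000; try (B,hash)→2280, (A,hash)→6480, (B,merge)→8080, (A,merge)→8580, (B,nl)→25200, (A,nl)→150580; best=2280 via (B,hash)

2280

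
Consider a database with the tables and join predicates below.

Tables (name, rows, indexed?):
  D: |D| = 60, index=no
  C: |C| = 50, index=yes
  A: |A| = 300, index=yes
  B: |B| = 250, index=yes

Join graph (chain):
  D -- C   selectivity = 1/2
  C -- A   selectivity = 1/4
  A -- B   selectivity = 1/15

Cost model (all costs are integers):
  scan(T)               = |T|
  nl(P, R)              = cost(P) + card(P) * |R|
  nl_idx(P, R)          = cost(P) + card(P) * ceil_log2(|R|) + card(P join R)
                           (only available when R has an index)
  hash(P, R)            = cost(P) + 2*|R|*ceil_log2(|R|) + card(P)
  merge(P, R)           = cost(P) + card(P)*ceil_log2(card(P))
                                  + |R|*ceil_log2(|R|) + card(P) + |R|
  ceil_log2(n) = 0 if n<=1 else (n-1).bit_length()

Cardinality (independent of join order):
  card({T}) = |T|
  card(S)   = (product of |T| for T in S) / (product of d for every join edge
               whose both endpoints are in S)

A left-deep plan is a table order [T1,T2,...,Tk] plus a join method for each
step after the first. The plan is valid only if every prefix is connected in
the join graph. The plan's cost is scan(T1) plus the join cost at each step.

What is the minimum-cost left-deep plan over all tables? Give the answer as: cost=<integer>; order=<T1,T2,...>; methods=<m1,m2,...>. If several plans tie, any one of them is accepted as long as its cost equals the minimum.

Selinger DP (subsets sized 1..n):
  {D}: scan cost=60, card=60
  {C}: scan cost=50, card=50
  {A}: scan cost=300, card=300
  {B}: scan cost=250, card=250
  {CD}: card=1500; try (C,hash)→720, (D,hash)→820, (D,merge)→820, (C,merge)→830, (C,nl_idx)→1920, (D,nl)→3050 …(+1); best=720 via (C,hash)
  {AC}: card=3750; try (C,hash)→1200, (A,merge)→3400, (C,merge)→3650, (A,nl_idx)→4250, (A,hash)→5500, (C,nl_idx)→5850 …(+2); best=1200 via (C,hash)
  {AB}: card=5000; try (B,hash)→4600, (A,merge)→5500, (B,merge)→5550, (A,hash)→5900, (A,nl_idx)→7500, (B,nl_idx)→7700 …(+2); best=4600 via (B,hash)
  {ACD}: card=112500; try (D,hash)→5670, (A,hash)→7620, (A,merge)→21720, (D,merge)→50370, (A,nl_idx)→126720, (D,nl)→226200 …(+1); best=5670 via (D,hash)
  {ABC}: card=62500; try (B,hash)→8950, (C,hash)→10200, (B,merge)→52200, (C,merge)→74950, (B,nl_idx)→93700, (C,nl_idx)→97100 …(+2); best=8950 via (B,hash)
  {ABCD}: card=1875000; try (D,hash)→72170, (B,hash)→122170, (D,merge)→1071870, (B,merge)→2032920, (B,nl_idx)→2780670, (D,nl)→3758950 …(+1); best=72170 via (D,hash)

cost=72170; order=A,C,B,D; methods=hash,hash,hash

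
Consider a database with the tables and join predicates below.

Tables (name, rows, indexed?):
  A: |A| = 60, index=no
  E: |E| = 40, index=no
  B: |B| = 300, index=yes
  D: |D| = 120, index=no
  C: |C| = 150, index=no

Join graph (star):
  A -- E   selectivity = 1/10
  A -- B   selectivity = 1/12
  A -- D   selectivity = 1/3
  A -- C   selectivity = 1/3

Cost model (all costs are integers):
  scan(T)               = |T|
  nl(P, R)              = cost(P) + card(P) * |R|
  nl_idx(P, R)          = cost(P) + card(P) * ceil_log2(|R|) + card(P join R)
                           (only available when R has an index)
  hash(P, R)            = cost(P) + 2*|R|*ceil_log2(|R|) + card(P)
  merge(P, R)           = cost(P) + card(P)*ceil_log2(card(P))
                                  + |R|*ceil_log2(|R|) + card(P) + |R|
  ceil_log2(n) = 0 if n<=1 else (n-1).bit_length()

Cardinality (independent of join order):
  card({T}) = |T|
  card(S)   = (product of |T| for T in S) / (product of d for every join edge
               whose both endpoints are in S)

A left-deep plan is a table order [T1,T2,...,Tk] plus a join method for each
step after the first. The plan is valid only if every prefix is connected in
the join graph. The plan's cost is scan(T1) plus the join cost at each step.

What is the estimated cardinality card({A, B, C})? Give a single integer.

75000

Tables in S: A(60), B(300), C(150)
Edges inside S: A-B(d=12), A-C(d=3)
numerator = 60 * 300 * 150 = 2700000
denominator = 12 * 3 = 36
card(S) = 2700000 / 36 = 75000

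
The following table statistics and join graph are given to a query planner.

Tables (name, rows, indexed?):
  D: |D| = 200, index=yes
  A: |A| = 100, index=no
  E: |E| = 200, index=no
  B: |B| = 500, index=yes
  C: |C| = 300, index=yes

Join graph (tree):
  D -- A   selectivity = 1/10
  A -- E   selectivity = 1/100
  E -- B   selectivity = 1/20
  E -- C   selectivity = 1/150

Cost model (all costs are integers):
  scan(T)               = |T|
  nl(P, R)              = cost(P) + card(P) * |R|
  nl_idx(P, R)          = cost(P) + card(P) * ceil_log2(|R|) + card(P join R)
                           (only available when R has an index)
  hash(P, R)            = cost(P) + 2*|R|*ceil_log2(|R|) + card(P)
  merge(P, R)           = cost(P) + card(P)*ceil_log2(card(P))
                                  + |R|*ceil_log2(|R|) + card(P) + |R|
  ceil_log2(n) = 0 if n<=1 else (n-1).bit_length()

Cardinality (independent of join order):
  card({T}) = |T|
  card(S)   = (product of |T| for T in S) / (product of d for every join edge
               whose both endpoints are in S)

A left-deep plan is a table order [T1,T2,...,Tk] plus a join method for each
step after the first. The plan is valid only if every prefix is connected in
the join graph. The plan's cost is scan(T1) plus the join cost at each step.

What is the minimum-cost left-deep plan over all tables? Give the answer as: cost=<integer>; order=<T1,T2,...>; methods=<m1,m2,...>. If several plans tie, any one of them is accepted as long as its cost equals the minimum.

cost=24600; order=E,A,C,D,B; methods=hash,nl_idx,hash,hash

Selinger DP (subsets sized 1..n):
  {D}: scan cost=200, card=200
  {A}: scan cost=100, card=100
  {E}: scan cost=200, card=200
  {B}: scan cost=500, card=500
  {C}: scan cost=300, card=300
  {AD}: card=2000; try (A,hash)→1800, (D,merge)→2700, (A,merge)→2800, (D,nl_idx)→2900, (D,hash)→3400, (D,nl)→20100 …(+1); best=1800 via (A,hash)
  {AE}: card=200; try (A,hash)→1800, (E,merge)→2700, (A,merge)→2800, (E,hash)→3400, (E,nl)→20100, (A,nl)→20200; best=1800 via (A,hash)
  {BE}: card=5000; try (E,hash)→4200, (B,merge)→7000, (B,nl_idx)→7000, (E,merge)→7300, (B,hash)→9400, (B,nl)→100200 …(+1); best=4200 via (E,hash)
  {CE}: card=400; try (C,nl_idx)→2400, (E,hash)→3800, (C,merge)→5000, (E,merge)→5100, (C,hash)→5800, (C,nl)→60200 …(+1); best=2400 via (C,nl_idx)
  {ADE}: card=4000; try (D,hash)→5200, (D,merge)→5400, (E,hash)→7000, (D,nl_idx)→7400, (E,merge)→27600, (D,nl)→41800 …(+1); best=5200 via (D,hash)
  {ABE}: card=5000; try (B,merge)→8600, (B,nl_idx)→8600, (A,hash)→10600, (B,hash)→11000, (A,merge)→75000, (B,nl)→101800 …(+1); best=8600 via (B,merge)
  {ACE}: card=400; try (C,nl_idx)→4000, (A,hash)→4200, (C,merge)→6600, (A,merge)→7200, (C,hash)→7400, (A,nl)→42400 …(+1); best=4000 via (C,nl_idx)
  {BCE}: card=10000; try (B,merge)→11400, (B,hash)→11800, (C,hash)→14600, (B,nl_idx)→16000, (C,nl_idx)→59200, (C,merge)→77200 …(+2); best=11400 via (B,merge)
  {ABDE}: card=100000; try (D,hash)→16800, (B,hash)→18200, (B,merge)→62200, (D,merge)→80400, (B,nl_idx)→141200, (D,nl_idx)→148600 …(+2); best=16800 via (D,hash)
  {ACDE}: card=8000; try (D,hash)→7600, (D,merge)→9800, (C,hash)→14600, (D,nl_idx)→15200, (C,nl_idx)→49200, (C,merge)→60200 …(+2); best=7600 via (D,hash)
  {ABCE}: card=10000; try (B,merge)→13000, (B,hash)→13400, (B,nl_idx)→17600, (C,hash)→19000, (A,hash)→22800, (C,nl_idx)→63600 …(+5); best=13000 via (B,merge)
  {ABCDE}: card=200000; try (B,hash)→24600, (D,hash)→26200, (C,hash)→122200, (B,merge)→124600, (D,merge)→164800, (B,nl_idx)→279600 …(+6); best=24600 via (B,hash)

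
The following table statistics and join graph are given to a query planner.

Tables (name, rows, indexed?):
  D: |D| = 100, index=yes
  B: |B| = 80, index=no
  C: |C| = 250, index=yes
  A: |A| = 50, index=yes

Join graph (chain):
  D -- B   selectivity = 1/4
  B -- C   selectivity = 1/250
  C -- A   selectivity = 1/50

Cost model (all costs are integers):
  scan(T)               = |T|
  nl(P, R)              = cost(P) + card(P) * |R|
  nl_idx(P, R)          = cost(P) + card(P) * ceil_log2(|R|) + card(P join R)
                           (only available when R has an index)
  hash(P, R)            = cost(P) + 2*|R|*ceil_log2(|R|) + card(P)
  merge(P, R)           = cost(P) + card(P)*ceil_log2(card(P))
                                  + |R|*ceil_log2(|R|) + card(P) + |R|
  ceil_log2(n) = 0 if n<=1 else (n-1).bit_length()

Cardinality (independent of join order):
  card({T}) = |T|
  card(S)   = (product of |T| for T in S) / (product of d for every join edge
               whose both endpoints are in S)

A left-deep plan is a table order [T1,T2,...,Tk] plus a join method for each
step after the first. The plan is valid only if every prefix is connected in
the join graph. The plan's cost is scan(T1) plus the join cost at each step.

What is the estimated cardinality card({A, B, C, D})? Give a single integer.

Tables in S: A(50), B(80), C(250), D(100)
Edges inside S: D-B(d=4), B-C(d=250), C-A(d=50)
numerator = 50 * 80 * 250 * 100 = 100000000
denominator = 4 * 250 * 50 = 50000
card(S) = 100000000 / 50000 = 2000

2000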